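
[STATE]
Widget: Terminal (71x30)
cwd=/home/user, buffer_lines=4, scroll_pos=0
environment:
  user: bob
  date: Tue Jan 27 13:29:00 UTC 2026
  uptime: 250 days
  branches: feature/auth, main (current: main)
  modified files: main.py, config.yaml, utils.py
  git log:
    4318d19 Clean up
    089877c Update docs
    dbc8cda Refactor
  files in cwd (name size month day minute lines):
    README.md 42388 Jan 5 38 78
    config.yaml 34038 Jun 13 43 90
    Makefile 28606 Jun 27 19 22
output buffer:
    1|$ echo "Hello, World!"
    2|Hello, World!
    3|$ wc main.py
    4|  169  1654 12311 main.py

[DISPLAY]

$ echo "Hello, World!"                                                 
Hello, World!                                                          
$ wc main.py                                                           
  169  1654 12311 main.py                                              
$ █                                                                    
                                                                       
                                                                       
                                                                       
                                                                       
                                                                       
                                                                       
                                                                       
                                                                       
                                                                       
                                                                       
                                                                       
                                                                       
                                                                       
                                                                       
                                                                       
                                                                       
                                                                       
                                                                       
                                                                       
                                                                       
                                                                       
                                                                       
                                                                       
                                                                       
                                                                       


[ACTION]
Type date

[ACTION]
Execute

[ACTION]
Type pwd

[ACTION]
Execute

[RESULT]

$ echo "Hello, World!"                                                 
Hello, World!                                                          
$ wc main.py                                                           
  169  1654 12311 main.py                                              
$ date                                                                 
Tue Jan 27 13:29:00 UTC 2026                                           
$ pwd                                                                  
/home/user                                                             
$ █                                                                    
                                                                       
                                                                       
                                                                       
                                                                       
                                                                       
                                                                       
                                                                       
                                                                       
                                                                       
                                                                       
                                                                       
                                                                       
                                                                       
                                                                       
                                                                       
                                                                       
                                                                       
                                                                       
                                                                       
                                                                       
                                                                       


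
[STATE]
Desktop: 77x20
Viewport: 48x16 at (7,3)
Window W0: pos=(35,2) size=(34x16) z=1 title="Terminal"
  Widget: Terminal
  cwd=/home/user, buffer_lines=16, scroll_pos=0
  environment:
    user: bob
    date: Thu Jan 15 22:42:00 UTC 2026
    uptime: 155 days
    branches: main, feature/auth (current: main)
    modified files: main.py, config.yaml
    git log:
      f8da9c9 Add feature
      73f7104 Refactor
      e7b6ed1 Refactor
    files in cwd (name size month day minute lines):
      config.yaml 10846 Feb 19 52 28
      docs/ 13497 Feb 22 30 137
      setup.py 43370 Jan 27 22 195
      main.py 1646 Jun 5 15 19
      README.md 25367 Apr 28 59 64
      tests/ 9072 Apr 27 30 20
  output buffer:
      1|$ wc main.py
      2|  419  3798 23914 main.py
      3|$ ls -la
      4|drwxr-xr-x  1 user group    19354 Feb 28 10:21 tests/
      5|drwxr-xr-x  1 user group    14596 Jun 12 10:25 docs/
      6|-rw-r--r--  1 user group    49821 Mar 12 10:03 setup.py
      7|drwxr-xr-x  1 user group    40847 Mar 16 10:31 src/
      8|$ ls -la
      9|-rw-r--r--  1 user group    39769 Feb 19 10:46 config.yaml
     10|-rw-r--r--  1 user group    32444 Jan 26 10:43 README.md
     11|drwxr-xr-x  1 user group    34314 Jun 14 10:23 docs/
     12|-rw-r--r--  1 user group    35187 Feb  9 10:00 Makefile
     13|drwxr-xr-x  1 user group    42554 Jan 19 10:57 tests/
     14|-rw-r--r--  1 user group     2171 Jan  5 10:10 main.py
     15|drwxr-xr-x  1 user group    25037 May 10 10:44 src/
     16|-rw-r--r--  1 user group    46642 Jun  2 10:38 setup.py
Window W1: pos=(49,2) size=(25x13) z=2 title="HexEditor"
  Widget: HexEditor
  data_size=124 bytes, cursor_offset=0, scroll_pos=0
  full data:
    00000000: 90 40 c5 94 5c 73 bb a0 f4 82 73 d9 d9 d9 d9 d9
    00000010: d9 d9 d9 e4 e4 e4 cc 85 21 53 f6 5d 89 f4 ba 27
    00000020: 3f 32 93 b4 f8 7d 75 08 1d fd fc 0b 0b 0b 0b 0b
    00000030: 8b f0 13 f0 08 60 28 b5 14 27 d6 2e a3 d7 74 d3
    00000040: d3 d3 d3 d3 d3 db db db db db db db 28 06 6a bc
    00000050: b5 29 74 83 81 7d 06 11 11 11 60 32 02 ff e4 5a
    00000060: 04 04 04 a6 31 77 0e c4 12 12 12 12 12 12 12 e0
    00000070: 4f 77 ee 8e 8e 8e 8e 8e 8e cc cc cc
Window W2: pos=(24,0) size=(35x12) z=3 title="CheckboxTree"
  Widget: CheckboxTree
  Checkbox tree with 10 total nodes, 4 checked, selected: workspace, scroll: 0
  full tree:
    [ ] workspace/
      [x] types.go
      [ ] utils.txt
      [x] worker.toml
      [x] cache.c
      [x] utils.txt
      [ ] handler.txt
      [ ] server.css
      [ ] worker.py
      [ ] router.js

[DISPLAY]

                 ┃>[-] workspace/               
                 ┃   [x] types.go               
                 ┃   [ ] utils.txt              
                 ┃   [x] worker.toml            
                 ┃   [x] cache.c                
                 ┃   [x] utils.txt              
                 ┃   [ ] handler.txt            
                 ┃   [ ] server.css             
                 ┗━━━━━━━━━━━━━━━━━━━━━━━━━━━━━━
                            ┃$ ls -la     ┃00000
                            ┃-rw-r--r--  1┃     
                            ┃-rw-r--r--  1┗━━━━━
                            ┃drwxr-xr-x  1 user 
                            ┃-rw-r--r--  1 user 
                            ┗━━━━━━━━━━━━━━━━━━━
                                                


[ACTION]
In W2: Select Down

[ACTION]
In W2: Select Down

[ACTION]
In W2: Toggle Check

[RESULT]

                 ┃ [-] workspace/               
                 ┃   [x] types.go               
                 ┃>  [x] utils.txt              
                 ┃   [x] worker.toml            
                 ┃   [x] cache.c                
                 ┃   [x] utils.txt              
                 ┃   [ ] handler.txt            
                 ┃   [ ] server.css             
                 ┗━━━━━━━━━━━━━━━━━━━━━━━━━━━━━━
                            ┃$ ls -la     ┃00000
                            ┃-rw-r--r--  1┃     
                            ┃-rw-r--r--  1┗━━━━━
                            ┃drwxr-xr-x  1 user 
                            ┃-rw-r--r--  1 user 
                            ┗━━━━━━━━━━━━━━━━━━━
                                                


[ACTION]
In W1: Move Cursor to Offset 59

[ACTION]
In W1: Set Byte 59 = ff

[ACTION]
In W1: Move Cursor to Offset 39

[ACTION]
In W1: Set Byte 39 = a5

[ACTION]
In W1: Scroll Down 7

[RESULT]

                 ┃ [-] workspace/               
                 ┃   [x] types.go               
                 ┃>  [x] utils.txt              
                 ┃   [x] worker.toml            
                 ┃   [x] cache.c                
                 ┃   [x] utils.txt              
                 ┃   [ ] handler.txt            
                 ┃   [ ] server.css             
                 ┗━━━━━━━━━━━━━━━━━━━━━━━━━━━━━━
                            ┃$ ls -la     ┃     
                            ┃-rw-r--r--  1┃     
                            ┃-rw-r--r--  1┗━━━━━
                            ┃drwxr-xr-x  1 user 
                            ┃-rw-r--r--  1 user 
                            ┗━━━━━━━━━━━━━━━━━━━
                                                


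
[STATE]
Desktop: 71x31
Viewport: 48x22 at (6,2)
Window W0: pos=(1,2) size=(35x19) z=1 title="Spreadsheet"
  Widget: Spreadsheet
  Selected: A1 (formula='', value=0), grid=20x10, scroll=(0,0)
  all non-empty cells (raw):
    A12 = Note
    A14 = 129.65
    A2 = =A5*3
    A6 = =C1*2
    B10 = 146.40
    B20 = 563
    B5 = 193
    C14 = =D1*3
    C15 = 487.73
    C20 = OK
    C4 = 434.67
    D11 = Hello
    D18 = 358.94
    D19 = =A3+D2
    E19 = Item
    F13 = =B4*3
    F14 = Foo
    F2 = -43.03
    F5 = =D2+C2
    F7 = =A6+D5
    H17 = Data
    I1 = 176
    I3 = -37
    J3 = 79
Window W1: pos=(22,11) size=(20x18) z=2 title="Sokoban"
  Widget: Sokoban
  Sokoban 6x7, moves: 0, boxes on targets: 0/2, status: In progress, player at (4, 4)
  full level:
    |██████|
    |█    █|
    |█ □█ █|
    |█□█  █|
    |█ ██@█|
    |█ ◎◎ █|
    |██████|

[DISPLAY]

━━━━━━━━━━━━━━━━━━━━━━━━━━━━━┓                  
eadsheet                     ┃                  
─────────────────────────────┨                  
                             ┃                  
   A       B       C       D ┃                  
-----------------------------┃                  
     [0]       0       0     ┃                  
       0       0       0     ┃                  
       0       0       0     ┃                  
       0       0┏━━━━━━━━━━━━━━━━━━┓            
       0     193┃ Sokoban          ┃            
       0       0┠──────────────────┨            
       0       0┃██████            ┃            
       0       0┃█    █            ┃            
       0       0┃█ □█ █            ┃            
       0  146.40┃█□█  █            ┃            
       0       0┃█ ██@█            ┃            
Note           0┃█ ◎◎ █            ┃            
━━━━━━━━━━━━━━━━┃██████            ┃            
                ┃Moves: 0  0/2     ┃            
                ┃                  ┃            
                ┃                  ┃            


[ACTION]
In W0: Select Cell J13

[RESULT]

━━━━━━━━━━━━━━━━━━━━━━━━━━━━━┓                  
eadsheet                     ┃                  
─────────────────────────────┨                  
                             ┃                  
   A       B       C       D ┃                  
-----------------------------┃                  
       0       0       0     ┃                  
       0       0       0     ┃                  
       0       0       0     ┃                  
       0       0┏━━━━━━━━━━━━━━━━━━┓            
       0     193┃ Sokoban          ┃            
       0       0┠──────────────────┨            
       0       0┃██████            ┃            
       0       0┃█    █            ┃            
       0       0┃█ □█ █            ┃            
       0  146.40┃█□█  █            ┃            
       0       0┃█ ██@█            ┃            
Note           0┃█ ◎◎ █            ┃            
━━━━━━━━━━━━━━━━┃██████            ┃            
                ┃Moves: 0  0/2     ┃            
                ┃                  ┃            
                ┃                  ┃            


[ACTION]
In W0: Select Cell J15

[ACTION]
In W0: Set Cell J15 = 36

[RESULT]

━━━━━━━━━━━━━━━━━━━━━━━━━━━━━┓                  
eadsheet                     ┃                  
─────────────────────────────┨                  
 36                          ┃                  
   A       B       C       D ┃                  
-----------------------------┃                  
       0       0       0     ┃                  
       0       0       0     ┃                  
       0       0       0     ┃                  
       0       0┏━━━━━━━━━━━━━━━━━━┓            
       0     193┃ Sokoban          ┃            
       0       0┠──────────────────┨            
       0       0┃██████            ┃            
       0       0┃█    █            ┃            
       0       0┃█ □█ █            ┃            
       0  146.40┃█□█  █            ┃            
       0       0┃█ ██@█            ┃            
Note           0┃█ ◎◎ █            ┃            
━━━━━━━━━━━━━━━━┃██████            ┃            
                ┃Moves: 0  0/2     ┃            
                ┃                  ┃            
                ┃                  ┃            


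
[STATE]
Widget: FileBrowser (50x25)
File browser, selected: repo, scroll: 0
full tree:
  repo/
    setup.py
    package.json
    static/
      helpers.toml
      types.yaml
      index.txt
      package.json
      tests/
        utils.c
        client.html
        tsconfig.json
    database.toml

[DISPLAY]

> [-] repo/                                       
    setup.py                                      
    package.json                                  
    [+] static/                                   
    database.toml                                 
                                                  
                                                  
                                                  
                                                  
                                                  
                                                  
                                                  
                                                  
                                                  
                                                  
                                                  
                                                  
                                                  
                                                  
                                                  
                                                  
                                                  
                                                  
                                                  
                                                  


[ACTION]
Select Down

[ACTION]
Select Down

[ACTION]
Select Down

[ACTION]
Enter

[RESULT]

  [-] repo/                                       
    setup.py                                      
    package.json                                  
  > [-] static/                                   
      helpers.toml                                
      types.yaml                                  
      index.txt                                   
      package.json                                
      [+] tests/                                  
    database.toml                                 
                                                  
                                                  
                                                  
                                                  
                                                  
                                                  
                                                  
                                                  
                                                  
                                                  
                                                  
                                                  
                                                  
                                                  
                                                  


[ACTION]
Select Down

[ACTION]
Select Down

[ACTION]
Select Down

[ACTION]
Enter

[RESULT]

  [-] repo/                                       
    setup.py                                      
    package.json                                  
    [-] static/                                   
      helpers.toml                                
      types.yaml                                  
    > index.txt                                   
      package.json                                
      [+] tests/                                  
    database.toml                                 
                                                  
                                                  
                                                  
                                                  
                                                  
                                                  
                                                  
                                                  
                                                  
                                                  
                                                  
                                                  
                                                  
                                                  
                                                  


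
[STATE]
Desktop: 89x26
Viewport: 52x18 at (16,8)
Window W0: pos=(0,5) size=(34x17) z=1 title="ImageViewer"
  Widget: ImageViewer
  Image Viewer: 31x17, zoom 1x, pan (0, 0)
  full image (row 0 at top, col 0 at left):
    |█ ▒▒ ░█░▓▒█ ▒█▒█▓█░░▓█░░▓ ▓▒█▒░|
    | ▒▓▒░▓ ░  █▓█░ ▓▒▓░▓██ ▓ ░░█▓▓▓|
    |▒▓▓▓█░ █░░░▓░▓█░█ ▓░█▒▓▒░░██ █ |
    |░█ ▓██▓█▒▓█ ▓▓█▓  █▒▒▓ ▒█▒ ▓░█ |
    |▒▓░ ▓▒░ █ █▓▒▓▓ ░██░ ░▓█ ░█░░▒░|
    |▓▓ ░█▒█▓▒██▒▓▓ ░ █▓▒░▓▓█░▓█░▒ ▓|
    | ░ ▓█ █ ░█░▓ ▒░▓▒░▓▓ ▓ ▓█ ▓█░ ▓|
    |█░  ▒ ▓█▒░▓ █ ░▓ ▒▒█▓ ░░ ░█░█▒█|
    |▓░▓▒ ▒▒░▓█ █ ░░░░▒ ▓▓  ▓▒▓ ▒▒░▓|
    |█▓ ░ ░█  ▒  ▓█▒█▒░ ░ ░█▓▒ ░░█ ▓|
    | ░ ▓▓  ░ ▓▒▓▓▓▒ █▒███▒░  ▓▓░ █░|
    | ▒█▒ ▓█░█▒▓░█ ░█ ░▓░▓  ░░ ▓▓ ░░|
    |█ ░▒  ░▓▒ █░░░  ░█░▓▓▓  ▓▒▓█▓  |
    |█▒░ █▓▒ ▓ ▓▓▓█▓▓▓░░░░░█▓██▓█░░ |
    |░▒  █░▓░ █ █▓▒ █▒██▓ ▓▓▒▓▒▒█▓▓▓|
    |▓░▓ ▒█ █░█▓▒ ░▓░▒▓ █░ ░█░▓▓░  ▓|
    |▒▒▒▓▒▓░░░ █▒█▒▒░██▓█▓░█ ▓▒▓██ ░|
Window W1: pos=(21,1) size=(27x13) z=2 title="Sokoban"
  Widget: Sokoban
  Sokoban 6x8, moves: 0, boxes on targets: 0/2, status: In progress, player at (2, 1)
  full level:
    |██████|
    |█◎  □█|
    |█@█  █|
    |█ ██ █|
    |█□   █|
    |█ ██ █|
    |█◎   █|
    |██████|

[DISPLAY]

█▓█░░┃█□   █                   ┃                    
▓▒▓░▓┃█ ██ █                   ┃                    
░█ ▓░┃█◎   █                   ┃                    
▓  █▒┃██████                   ┃                    
 ░██░┃Moves: 0  0/2            ┃                    
░ █▓▒┗━━━━━━━━━━━━━━━━━━━━━━━━━┛                    
▓▒░▓▓ ▓ ▓█ ▓█░ ▓ ┃                                  
▓ ▒▒█▓ ░░ ░█░█▒█ ┃                                  
░░▒ ▓▓  ▓▒▓ ▒▒░▓ ┃                                  
█▒░ ░ ░█▓▒ ░░█ ▓ ┃                                  
 █▒███▒░  ▓▓░ █░ ┃                                  
█ ░▓░▓  ░░ ▓▓ ░░ ┃                                  
 ░█░▓▓▓  ▓▒▓█▓   ┃                                  
━━━━━━━━━━━━━━━━━┛                                  
                                                    
                                                    
                                                    
                                                    


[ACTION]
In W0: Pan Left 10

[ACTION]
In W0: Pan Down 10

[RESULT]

 █▒██┃█□   █                   ┃                    
█ ░▓░┃█ ██ █                   ┃                    
 ░█░▓┃█◎   █                   ┃                    
▓▓░░░┃██████                   ┃                    
█▒██▓┃Moves: 0  0/2            ┃                    
░▒▓ █┗━━━━━━━━━━━━━━━━━━━━━━━━━┛                    
░██▓█▓░█ ▓▒▓██ ░ ┃                                  
                 ┃                                  
                 ┃                                  
                 ┃                                  
                 ┃                                  
                 ┃                                  
                 ┃                                  
━━━━━━━━━━━━━━━━━┛                                  
                                                    
                                                    
                                                    
                                                    


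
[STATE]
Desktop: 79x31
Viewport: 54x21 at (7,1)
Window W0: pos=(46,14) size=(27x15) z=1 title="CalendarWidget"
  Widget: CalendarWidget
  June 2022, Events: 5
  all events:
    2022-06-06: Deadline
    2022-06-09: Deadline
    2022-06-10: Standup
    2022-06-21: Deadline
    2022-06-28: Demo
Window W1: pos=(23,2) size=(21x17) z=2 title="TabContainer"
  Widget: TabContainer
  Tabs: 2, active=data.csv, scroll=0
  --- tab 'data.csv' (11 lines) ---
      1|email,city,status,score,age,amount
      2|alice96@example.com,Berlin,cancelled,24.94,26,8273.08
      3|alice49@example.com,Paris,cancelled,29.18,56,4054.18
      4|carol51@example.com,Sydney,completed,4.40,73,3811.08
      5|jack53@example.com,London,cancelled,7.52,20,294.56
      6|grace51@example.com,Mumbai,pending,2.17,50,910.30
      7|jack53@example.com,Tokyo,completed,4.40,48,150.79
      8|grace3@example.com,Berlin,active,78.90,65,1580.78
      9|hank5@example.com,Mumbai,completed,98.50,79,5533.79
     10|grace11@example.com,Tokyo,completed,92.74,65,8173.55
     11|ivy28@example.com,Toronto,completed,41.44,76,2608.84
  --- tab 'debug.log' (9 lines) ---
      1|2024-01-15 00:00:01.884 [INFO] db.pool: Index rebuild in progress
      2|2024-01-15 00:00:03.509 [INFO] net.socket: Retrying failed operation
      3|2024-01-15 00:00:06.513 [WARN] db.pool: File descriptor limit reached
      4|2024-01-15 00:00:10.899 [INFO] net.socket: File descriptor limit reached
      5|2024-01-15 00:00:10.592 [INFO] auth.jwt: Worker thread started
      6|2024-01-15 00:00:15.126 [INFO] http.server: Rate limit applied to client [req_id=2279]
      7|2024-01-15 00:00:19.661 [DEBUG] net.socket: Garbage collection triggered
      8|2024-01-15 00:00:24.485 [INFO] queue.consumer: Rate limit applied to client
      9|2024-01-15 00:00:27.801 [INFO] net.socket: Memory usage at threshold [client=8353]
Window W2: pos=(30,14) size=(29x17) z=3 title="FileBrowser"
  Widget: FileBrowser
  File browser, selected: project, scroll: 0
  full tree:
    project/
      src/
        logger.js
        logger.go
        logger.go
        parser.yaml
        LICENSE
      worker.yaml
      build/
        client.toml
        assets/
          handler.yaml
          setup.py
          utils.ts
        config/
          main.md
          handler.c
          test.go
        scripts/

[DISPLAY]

                                                      
                ┏━━━━━━━━━━━━━━━━━━━┓                 
                ┃ TabContainer      ┃                 
                ┠───────────────────┨                 
                ┃[data.csv]│ debug.l┃                 
                ┃───────────────────┃                 
                ┃email,city,status,s┃                 
                ┃alice96@example.com┃                 
                ┃alice49@example.com┃                 
                ┃carol51@example.com┃                 
                ┃jack53@example.com,┃                 
                ┃grace51@example.com┃                 
                ┃jack53@example.com,┃                 
                ┃grace3┏━━━━━━━━━━━━━━━━━━━━━━━━━━━┓━━
                ┃hank5@┃ FileBrowser               ┃ge
                ┃grace1┠───────────────────────────┨──
                ┃ivy28@┃> [-] project/             ┃ 2
                ┗━━━━━━┃    [+] src/               ┃Fr
                       ┃    worker.yaml            ┃ 3
                       ┃    [+] build/             ┃* 
                       ┃                           ┃17


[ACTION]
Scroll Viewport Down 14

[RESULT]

                ┃carol51@example.com┃                 
                ┃jack53@example.com,┃                 
                ┃grace51@example.com┃                 
                ┃jack53@example.com,┃                 
                ┃grace3┏━━━━━━━━━━━━━━━━━━━━━━━━━━━┓━━
                ┃hank5@┃ FileBrowser               ┃ge
                ┃grace1┠───────────────────────────┨──
                ┃ivy28@┃> [-] project/             ┃ 2
                ┗━━━━━━┃    [+] src/               ┃Fr
                       ┃    worker.yaml            ┃ 3
                       ┃    [+] build/             ┃* 
                       ┃                           ┃17
                       ┃                           ┃ 2
                       ┃                           ┃  
                       ┃                           ┃  
                       ┃                           ┃  
                       ┃                           ┃  
                       ┃                           ┃  
                       ┃                           ┃━━
                       ┃                           ┃  
                       ┗━━━━━━━━━━━━━━━━━━━━━━━━━━━┛  


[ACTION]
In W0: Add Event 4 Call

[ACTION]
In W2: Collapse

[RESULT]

                ┃carol51@example.com┃                 
                ┃jack53@example.com,┃                 
                ┃grace51@example.com┃                 
                ┃jack53@example.com,┃                 
                ┃grace3┏━━━━━━━━━━━━━━━━━━━━━━━━━━━┓━━
                ┃hank5@┃ FileBrowser               ┃ge
                ┃grace1┠───────────────────────────┨──
                ┃ivy28@┃> [+] project/             ┃ 2
                ┗━━━━━━┃                           ┃Fr
                       ┃                           ┃ 3
                       ┃                           ┃* 
                       ┃                           ┃17
                       ┃                           ┃ 2
                       ┃                           ┃  
                       ┃                           ┃  
                       ┃                           ┃  
                       ┃                           ┃  
                       ┃                           ┃  
                       ┃                           ┃━━
                       ┃                           ┃  
                       ┗━━━━━━━━━━━━━━━━━━━━━━━━━━━┛  


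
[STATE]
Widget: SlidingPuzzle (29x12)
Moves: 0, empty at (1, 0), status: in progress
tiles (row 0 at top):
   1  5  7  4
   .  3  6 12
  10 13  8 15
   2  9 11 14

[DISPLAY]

┌────┬────┬────┬────┐        
│  1 │  5 │  7 │  4 │        
├────┼────┼────┼────┤        
│    │  3 │  6 │ 12 │        
├────┼────┼────┼────┤        
│ 10 │ 13 │  8 │ 15 │        
├────┼────┼────┼────┤        
│  2 │  9 │ 11 │ 14 │        
└────┴────┴────┴────┘        
Moves: 0                     
                             
                             


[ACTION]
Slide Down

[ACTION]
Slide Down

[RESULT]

┌────┬────┬────┬────┐        
│    │  5 │  7 │  4 │        
├────┼────┼────┼────┤        
│  1 │  3 │  6 │ 12 │        
├────┼────┼────┼────┤        
│ 10 │ 13 │  8 │ 15 │        
├────┼────┼────┼────┤        
│  2 │  9 │ 11 │ 14 │        
└────┴────┴────┴────┘        
Moves: 1                     
                             
                             


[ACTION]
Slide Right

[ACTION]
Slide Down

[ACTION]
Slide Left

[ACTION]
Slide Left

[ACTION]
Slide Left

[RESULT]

┌────┬────┬────┬────┐        
│  5 │  7 │  4 │    │        
├────┼────┼────┼────┤        
│  1 │  3 │  6 │ 12 │        
├────┼────┼────┼────┤        
│ 10 │ 13 │  8 │ 15 │        
├────┼────┼────┼────┤        
│  2 │  9 │ 11 │ 14 │        
└────┴────┴────┴────┘        
Moves: 4                     
                             
                             


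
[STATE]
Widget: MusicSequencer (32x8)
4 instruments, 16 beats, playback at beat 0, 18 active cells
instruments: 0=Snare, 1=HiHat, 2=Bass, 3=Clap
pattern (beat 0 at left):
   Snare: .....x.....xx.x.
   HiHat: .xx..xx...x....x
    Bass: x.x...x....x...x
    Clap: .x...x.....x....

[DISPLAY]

      ▼123456789012345          
 Snare·····█·····██·█·          
 HiHat·██··██···█····█          
  Bass█·█···█····█···█          
  Clap·█···█·····█····          
                                
                                
                                


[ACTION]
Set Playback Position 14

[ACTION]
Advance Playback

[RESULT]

      012345678901234▼          
 Snare·····█·····██·█·          
 HiHat·██··██···█····█          
  Bass█·█···█····█···█          
  Clap·█···█·····█····          
                                
                                
                                


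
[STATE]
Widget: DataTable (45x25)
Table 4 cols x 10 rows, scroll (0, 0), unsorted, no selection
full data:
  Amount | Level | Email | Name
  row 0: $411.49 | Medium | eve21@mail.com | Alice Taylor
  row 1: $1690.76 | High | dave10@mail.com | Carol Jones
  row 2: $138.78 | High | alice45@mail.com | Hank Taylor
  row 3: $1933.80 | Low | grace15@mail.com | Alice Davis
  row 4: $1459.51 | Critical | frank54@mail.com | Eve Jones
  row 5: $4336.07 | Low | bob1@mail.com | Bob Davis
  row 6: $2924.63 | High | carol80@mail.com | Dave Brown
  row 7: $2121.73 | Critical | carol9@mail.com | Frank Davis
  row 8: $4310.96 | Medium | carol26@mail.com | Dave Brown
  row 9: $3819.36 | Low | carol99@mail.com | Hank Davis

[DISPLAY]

Amount  │Level   │Email           │Name      
────────┼────────┼────────────────┼──────────
$411.49 │Medium  │eve21@mail.com  │Alice Tayl
$1690.76│High    │dave10@mail.com │Carol Jone
$138.78 │High    │alice45@mail.com│Hank Taylo
$1933.80│Low     │grace15@mail.com│Alice Davi
$1459.51│Critical│frank54@mail.com│Eve Jones 
$4336.07│Low     │bob1@mail.com   │Bob Davis 
$2924.63│High    │carol80@mail.com│Dave Brown
$2121.73│Critical│carol9@mail.com │Frank Davi
$4310.96│Medium  │carol26@mail.com│Dave Brown
$3819.36│Low     │carol99@mail.com│Hank Davis
                                             
                                             
                                             
                                             
                                             
                                             
                                             
                                             
                                             
                                             
                                             
                                             
                                             


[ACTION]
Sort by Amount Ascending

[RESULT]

Amount ▲│Level   │Email           │Name      
────────┼────────┼────────────────┼──────────
$138.78 │High    │alice45@mail.com│Hank Taylo
$411.49 │Medium  │eve21@mail.com  │Alice Tayl
$1459.51│Critical│frank54@mail.com│Eve Jones 
$1690.76│High    │dave10@mail.com │Carol Jone
$1933.80│Low     │grace15@mail.com│Alice Davi
$2121.73│Critical│carol9@mail.com │Frank Davi
$2924.63│High    │carol80@mail.com│Dave Brown
$3819.36│Low     │carol99@mail.com│Hank Davis
$4310.96│Medium  │carol26@mail.com│Dave Brown
$4336.07│Low     │bob1@mail.com   │Bob Davis 
                                             
                                             
                                             
                                             
                                             
                                             
                                             
                                             
                                             
                                             
                                             
                                             
                                             


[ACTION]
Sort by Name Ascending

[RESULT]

Amount  │Level   │Email           │Name      
────────┼────────┼────────────────┼──────────
$1933.80│Low     │grace15@mail.com│Alice Davi
$411.49 │Medium  │eve21@mail.com  │Alice Tayl
$4336.07│Low     │bob1@mail.com   │Bob Davis 
$1690.76│High    │dave10@mail.com │Carol Jone
$2924.63│High    │carol80@mail.com│Dave Brown
$4310.96│Medium  │carol26@mail.com│Dave Brown
$1459.51│Critical│frank54@mail.com│Eve Jones 
$2121.73│Critical│carol9@mail.com │Frank Davi
$3819.36│Low     │carol99@mail.com│Hank Davis
$138.78 │High    │alice45@mail.com│Hank Taylo
                                             
                                             
                                             
                                             
                                             
                                             
                                             
                                             
                                             
                                             
                                             
                                             
                                             


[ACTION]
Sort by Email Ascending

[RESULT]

Amount  │Level   │Email          ▲│Name      
────────┼────────┼────────────────┼──────────
$138.78 │High    │alice45@mail.com│Hank Taylo
$4336.07│Low     │bob1@mail.com   │Bob Davis 
$4310.96│Medium  │carol26@mail.com│Dave Brown
$2924.63│High    │carol80@mail.com│Dave Brown
$3819.36│Low     │carol99@mail.com│Hank Davis
$2121.73│Critical│carol9@mail.com │Frank Davi
$1690.76│High    │dave10@mail.com │Carol Jone
$411.49 │Medium  │eve21@mail.com  │Alice Tayl
$1459.51│Critical│frank54@mail.com│Eve Jones 
$1933.80│Low     │grace15@mail.com│Alice Davi
                                             
                                             
                                             
                                             
                                             
                                             
                                             
                                             
                                             
                                             
                                             
                                             
                                             


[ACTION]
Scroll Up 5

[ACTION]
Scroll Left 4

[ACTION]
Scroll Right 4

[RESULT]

ount  │Level   │Email          ▲│Name        
──────┼────────┼────────────────┼────────────
38.78 │High    │alice45@mail.com│Hank Taylor 
336.07│Low     │bob1@mail.com   │Bob Davis   
310.96│Medium  │carol26@mail.com│Dave Brown  
924.63│High    │carol80@mail.com│Dave Brown  
819.36│Low     │carol99@mail.com│Hank Davis  
121.73│Critical│carol9@mail.com │Frank Davis 
690.76│High    │dave10@mail.com │Carol Jones 
11.49 │Medium  │eve21@mail.com  │Alice Taylor
459.51│Critical│frank54@mail.com│Eve Jones   
933.80│Low     │grace15@mail.com│Alice Davis 
                                             
                                             
                                             
                                             
                                             
                                             
                                             
                                             
                                             
                                             
                                             
                                             
                                             
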